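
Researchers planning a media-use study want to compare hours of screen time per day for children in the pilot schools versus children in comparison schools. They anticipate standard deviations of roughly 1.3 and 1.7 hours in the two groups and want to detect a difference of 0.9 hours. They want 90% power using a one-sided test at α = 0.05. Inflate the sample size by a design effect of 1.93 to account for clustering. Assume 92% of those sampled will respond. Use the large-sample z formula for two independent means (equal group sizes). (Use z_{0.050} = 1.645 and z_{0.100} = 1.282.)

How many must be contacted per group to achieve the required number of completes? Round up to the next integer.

n = 102 per group

n = (z_α + z_β)² · (σ₁² + σ₂²) / δ²
  = (1.645 + 1.282)² · (1.3² + 1.7² = 4.58) / 0.9²
  = 8.5673 · 4.58 / 0.81
  = 48.44
Design effect: 1.93 × 48.44 = 93.49.
Adjust for 92% response: 93.49 / 0.92 = 101.62.
Round up → n = 102 per group.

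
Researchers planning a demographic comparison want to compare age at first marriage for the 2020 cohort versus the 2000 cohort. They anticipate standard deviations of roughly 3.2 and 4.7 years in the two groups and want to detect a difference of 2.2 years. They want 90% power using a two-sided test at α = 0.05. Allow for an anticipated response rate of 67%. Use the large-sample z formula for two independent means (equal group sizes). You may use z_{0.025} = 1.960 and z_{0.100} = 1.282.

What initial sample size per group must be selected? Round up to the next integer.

n = 105 per group

n = (z_{α/2} + z_β)² · (σ₁² + σ₂²) / δ²
  = (1.960 + 1.282)² · (3.2² + 4.7² = 32.33) / 2.2²
  = 10.5106 · 32.33 / 4.84
  = 70.21
Adjust for 67% response: 70.21 / 0.67 = 104.79.
Round up → n = 105 per group.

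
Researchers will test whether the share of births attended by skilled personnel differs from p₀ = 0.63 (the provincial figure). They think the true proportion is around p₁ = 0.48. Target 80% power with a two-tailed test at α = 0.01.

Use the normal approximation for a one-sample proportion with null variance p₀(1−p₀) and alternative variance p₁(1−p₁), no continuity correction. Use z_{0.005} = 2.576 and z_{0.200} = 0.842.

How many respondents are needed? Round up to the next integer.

n = 124

n = [z_{α/2}·√(p₀q₀) + z_β·√(p₁q₁)]² / (p₁ − p₀)²
  = [2.576·√(0.63·0.37) + 0.842·√(0.48·0.52)]² / (-0.15)²
  = [2.576·0.4828 + 0.842·0.4996]² / 0.0225
  = [1.6644]² / 0.0225
  = 123.12
Round up → n = 124.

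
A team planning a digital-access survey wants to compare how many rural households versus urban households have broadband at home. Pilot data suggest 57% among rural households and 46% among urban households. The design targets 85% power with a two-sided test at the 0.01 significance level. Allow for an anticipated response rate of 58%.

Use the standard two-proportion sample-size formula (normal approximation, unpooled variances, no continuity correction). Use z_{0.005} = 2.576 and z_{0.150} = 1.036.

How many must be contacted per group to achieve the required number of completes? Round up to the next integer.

n = (z_{α/2} + z_β)² · [p₁(1−p₁) + p₂(1−p₂)] / (p₁ − p₂)²
  = (2.576 + 1.036)² · (0.57·0.43 + 0.46·0.54) / (0.11)²
  = (3.612)² · (0.2451 + 0.2484) / 0.0121
  = 13.0465 · 0.4935 / 0.0121
  = 532.10
Adjust for 58% response: 532.10 / 0.58 = 917.42.
Round up → n = 918 per group.

n = 918 per group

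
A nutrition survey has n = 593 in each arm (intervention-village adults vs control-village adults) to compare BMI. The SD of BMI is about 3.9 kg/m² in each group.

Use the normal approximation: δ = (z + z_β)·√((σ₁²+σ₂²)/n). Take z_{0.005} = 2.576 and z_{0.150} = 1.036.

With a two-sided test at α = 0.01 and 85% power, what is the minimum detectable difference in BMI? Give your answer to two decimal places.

δ = (z_{α/2} + z_β) · √((σ₁²+σ₂²)/n)
  = (2.576 + 1.036) · √(30.42/593)
  = 3.612 · √0.0513
  = 3.612 · 0.2265
  = 0.8181

Minimum detectable difference ≈ 0.82 kg/m²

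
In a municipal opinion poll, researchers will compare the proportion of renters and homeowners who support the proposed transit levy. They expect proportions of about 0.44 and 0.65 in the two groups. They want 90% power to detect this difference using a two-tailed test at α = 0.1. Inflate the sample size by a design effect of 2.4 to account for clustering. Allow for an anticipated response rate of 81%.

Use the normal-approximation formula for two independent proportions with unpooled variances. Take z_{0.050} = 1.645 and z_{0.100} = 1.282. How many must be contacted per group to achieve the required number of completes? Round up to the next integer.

n = 273 per group

n = (z_{α/2} + z_β)² · [p₁(1−p₁) + p₂(1−p₂)] / (p₁ − p₂)²
  = (1.645 + 1.282)² · (0.44·0.56 + 0.65·0.35) / (-0.21)²
  = (2.927)² · (0.2464 + 0.2275) / 0.0441
  = 8.5673 · 0.4739 / 0.0441
  = 92.06
Design effect: 2.4 × 92.06 = 220.96.
Adjust for 81% response: 220.96 / 0.81 = 272.78.
Round up → n = 273 per group.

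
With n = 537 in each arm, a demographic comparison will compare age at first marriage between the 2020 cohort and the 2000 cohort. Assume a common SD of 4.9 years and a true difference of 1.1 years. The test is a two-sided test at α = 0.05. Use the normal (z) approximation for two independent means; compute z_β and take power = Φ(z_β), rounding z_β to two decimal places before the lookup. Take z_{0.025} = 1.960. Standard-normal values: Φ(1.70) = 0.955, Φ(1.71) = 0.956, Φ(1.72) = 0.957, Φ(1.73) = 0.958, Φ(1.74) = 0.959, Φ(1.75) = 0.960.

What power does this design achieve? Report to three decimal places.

Power ≈ 0.957

z_β = δ·√(n/(σ₁²+σ₂²)) − z_{α/2}
    = 1.1 · √(537/48.02) − 1.960
    = 1.1 · 3.34408 − 1.960
    = 3.6785 − 1.960 = 1.7185 → 1.72
Power = Φ(1.72) = 0.957.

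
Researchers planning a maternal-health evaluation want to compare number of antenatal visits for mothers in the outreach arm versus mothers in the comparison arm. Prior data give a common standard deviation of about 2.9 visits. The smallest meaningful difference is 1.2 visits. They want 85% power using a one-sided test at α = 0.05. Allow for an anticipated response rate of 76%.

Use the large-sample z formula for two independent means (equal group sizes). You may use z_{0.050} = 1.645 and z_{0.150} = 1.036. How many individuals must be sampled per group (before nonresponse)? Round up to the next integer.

n = (z_α + z_β)² · (σ₁² + σ₂²) / δ²
  = (1.645 + 1.036)² · (2·2.9² = 16.82) / 1.2²
  = 7.1878 · 16.82 / 1.44
  = 83.96
Adjust for 76% response: 83.96 / 0.76 = 110.47.
Round up → n = 111 per group.

n = 111 per group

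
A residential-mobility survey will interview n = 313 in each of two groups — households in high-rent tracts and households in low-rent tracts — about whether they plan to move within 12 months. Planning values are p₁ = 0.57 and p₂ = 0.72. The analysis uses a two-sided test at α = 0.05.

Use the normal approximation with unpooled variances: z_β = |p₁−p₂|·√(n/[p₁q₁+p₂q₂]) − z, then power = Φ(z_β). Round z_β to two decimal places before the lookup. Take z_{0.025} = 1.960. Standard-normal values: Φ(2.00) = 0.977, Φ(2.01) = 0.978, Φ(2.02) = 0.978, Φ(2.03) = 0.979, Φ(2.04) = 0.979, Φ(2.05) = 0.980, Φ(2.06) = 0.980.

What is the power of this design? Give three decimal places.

Power ≈ 0.978

z_β = |p₁−p₂|·√(n/[p₁q₁+p₂q₂]) − z_{α/2}
    = 0.15 · √(313/0.4467) − 1.960
    = 0.15 · 26.4706 − 1.960
    = 3.9706 − 1.960 = 2.0106 → 2.01
Power = Φ(2.01) = 0.978.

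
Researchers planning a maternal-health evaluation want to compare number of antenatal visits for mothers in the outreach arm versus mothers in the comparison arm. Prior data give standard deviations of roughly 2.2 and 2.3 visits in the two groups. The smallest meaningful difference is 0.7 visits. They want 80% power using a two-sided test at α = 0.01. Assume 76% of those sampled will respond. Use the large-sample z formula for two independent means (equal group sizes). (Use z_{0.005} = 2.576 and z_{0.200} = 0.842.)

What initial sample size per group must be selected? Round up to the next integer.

n = 318 per group

n = (z_{α/2} + z_β)² · (σ₁² + σ₂²) / δ²
  = (2.576 + 0.842)² · (2.2² + 2.3² = 10.13) / 0.7²
  = 11.6827 · 10.13 / 0.49
  = 241.52
Adjust for 76% response: 241.52 / 0.76 = 317.79.
Round up → n = 318 per group.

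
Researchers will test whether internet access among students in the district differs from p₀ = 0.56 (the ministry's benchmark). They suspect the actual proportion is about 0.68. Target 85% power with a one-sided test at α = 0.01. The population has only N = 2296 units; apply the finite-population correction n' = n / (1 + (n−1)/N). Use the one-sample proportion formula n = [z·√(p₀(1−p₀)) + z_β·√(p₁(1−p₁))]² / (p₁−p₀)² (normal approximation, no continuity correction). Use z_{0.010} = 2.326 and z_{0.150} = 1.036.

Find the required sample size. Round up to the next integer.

n = [z_α·√(p₀q₀) + z_β·√(p₁q₁)]² / (p₁ − p₀)²
  = [2.326·√(0.56·0.44) + 1.036·√(0.68·0.32)]² / (0.12)²
  = [2.326·0.4964 + 1.036·0.4665]² / 0.0144
  = [1.6379]² / 0.0144
  = 186.29
Finite-population correction (N = 2296): 186.29 / (1 + (186.29 − 1)/2296) = 172.38.
Round up → n = 173.

n = 173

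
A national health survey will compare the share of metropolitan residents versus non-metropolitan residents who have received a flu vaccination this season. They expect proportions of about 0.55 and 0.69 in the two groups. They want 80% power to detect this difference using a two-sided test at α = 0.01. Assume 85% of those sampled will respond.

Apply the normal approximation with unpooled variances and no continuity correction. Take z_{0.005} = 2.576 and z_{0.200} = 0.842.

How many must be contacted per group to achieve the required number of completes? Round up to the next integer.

n = (z_{α/2} + z_β)² · [p₁(1−p₁) + p₂(1−p₂)] / (p₁ − p₂)²
  = (2.576 + 0.842)² · (0.55·0.45 + 0.69·0.31) / (-0.14)²
  = (3.418)² · (0.2475 + 0.2139) / 0.0196
  = 11.6827 · 0.4614 / 0.0196
  = 275.02
Adjust for 85% response: 275.02 / 0.85 = 323.55.
Round up → n = 324 per group.

n = 324 per group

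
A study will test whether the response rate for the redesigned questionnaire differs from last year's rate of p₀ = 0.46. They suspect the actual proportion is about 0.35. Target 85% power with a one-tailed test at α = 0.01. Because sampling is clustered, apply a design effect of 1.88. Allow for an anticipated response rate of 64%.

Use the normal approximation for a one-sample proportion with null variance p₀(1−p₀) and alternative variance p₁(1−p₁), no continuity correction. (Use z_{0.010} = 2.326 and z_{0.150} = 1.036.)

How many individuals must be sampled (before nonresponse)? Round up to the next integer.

n = 664

n = [z_α·√(p₀q₀) + z_β·√(p₁q₁)]² / (p₁ − p₀)²
  = [2.326·√(0.46·0.54) + 1.036·√(0.35·0.65)]² / (-0.11)²
  = [2.326·0.4984 + 1.036·0.4770]² / 0.0121
  = [1.6534]² / 0.0121
  = 225.93
Design effect: 1.88 × 225.93 = 424.75.
Adjust for 64% response: 424.75 / 0.64 = 663.67.
Round up → n = 664.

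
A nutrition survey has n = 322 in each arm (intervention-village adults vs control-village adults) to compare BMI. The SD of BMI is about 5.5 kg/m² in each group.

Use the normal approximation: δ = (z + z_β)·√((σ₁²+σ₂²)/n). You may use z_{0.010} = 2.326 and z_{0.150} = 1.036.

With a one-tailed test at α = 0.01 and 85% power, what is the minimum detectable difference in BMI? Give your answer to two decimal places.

Minimum detectable difference ≈ 1.46 kg/m²

δ = (z_α + z_β) · √((σ₁²+σ₂²)/n)
  = (2.326 + 1.036) · √(60.5/322)
  = 3.362 · √0.18789
  = 3.362 · 0.4335
  = 1.4573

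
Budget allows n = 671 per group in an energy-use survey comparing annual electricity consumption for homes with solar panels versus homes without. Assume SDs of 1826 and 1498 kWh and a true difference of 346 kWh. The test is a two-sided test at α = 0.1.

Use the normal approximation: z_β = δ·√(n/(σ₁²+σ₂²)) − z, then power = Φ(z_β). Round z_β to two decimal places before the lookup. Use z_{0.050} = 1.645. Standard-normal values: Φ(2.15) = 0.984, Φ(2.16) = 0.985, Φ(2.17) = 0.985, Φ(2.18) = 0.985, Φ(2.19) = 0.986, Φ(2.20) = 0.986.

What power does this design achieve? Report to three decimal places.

Power ≈ 0.984

z_β = δ·√(n/(σ₁²+σ₂²)) − z_{α/2}
    = 346 · √(671/5578280) − 1.645
    = 346 · 0.01097 − 1.645
    = 3.7948 − 1.645 = 2.1498 → 2.15
Power = Φ(2.15) = 0.984.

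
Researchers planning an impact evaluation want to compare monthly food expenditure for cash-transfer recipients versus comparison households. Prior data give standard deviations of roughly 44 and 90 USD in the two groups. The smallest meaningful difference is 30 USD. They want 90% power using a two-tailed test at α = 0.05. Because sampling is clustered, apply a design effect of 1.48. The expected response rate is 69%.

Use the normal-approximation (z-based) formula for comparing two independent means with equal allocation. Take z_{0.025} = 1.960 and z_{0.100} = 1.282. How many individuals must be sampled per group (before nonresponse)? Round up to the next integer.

n = 252 per group

n = (z_{α/2} + z_β)² · (σ₁² + σ₂²) / δ²
  = (1.960 + 1.282)² · (44² + 90² = 10036) / 30²
  = 10.5106 · 10036 / 900
  = 117.20
Design effect: 1.48 × 117.20 = 173.46.
Adjust for 69% response: 173.46 / 0.69 = 251.40.
Round up → n = 252 per group.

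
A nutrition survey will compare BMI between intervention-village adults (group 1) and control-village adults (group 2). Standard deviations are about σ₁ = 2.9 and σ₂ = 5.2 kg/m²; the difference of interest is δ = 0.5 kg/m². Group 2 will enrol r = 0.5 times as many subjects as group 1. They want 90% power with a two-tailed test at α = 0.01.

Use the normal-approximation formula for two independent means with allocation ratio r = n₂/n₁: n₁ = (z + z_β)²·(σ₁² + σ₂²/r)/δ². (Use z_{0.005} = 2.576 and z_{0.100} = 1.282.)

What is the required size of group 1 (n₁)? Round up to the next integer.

n₁ = 3721

n₁ = (z_{α/2} + z_β)² · (σ₁² + σ₂²/r) / δ²
   = (2.576 + 1.282)² · (2.9² + 5.2²/0.5) / 0.5²
   = 14.8842 · (8.41 + 54.08) / 0.25
   = 14.8842 · 62.49 / 0.25
   = 3720.45
Round up → n₁ = 3721; n₂ = r·n₁ = 0.5 × 3721 = 1861.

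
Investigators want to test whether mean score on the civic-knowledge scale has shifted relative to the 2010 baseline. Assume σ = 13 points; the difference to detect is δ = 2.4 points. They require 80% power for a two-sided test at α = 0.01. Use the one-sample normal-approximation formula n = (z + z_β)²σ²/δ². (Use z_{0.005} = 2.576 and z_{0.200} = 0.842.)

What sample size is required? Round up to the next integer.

n = 343

n = (z_{α/2} + z_β)² · σ² / δ²
  = (2.576 + 0.842)² · 13² / 2.4²
  = 11.6827 · 169 / 5.76
  = 342.77
Round up → n = 343.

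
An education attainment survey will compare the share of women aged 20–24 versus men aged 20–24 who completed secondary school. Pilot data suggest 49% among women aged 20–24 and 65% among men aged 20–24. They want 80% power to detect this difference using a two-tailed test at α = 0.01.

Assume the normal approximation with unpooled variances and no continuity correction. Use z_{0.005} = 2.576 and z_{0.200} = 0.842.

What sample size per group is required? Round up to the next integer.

n = 218 per group

n = (z_{α/2} + z_β)² · [p₁(1−p₁) + p₂(1−p₂)] / (p₁ − p₂)²
  = (2.576 + 0.842)² · (0.49·0.51 + 0.65·0.35) / (-0.16)²
  = (3.418)² · (0.2499 + 0.2275) / 0.0256
  = 11.6827 · 0.4774 / 0.0256
  = 217.86
Round up → n = 218 per group.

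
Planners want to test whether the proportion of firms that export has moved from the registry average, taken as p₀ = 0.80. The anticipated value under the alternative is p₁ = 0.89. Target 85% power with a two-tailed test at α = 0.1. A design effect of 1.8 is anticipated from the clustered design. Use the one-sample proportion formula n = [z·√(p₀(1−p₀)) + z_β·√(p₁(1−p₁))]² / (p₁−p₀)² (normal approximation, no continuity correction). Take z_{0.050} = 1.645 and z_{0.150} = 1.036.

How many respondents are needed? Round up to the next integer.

n = 215

n = [z_{α/2}·√(p₀q₀) + z_β·√(p₁q₁)]² / (p₁ − p₀)²
  = [1.645·√(0.80·0.20) + 1.036·√(0.89·0.11)]² / (0.09)²
  = [1.645·0.4000 + 1.036·0.3129]² / 0.0081
  = [0.9822]² / 0.0081
  = 119.09
Design effect: 1.8 × 119.09 = 214.36.
Round up → n = 215.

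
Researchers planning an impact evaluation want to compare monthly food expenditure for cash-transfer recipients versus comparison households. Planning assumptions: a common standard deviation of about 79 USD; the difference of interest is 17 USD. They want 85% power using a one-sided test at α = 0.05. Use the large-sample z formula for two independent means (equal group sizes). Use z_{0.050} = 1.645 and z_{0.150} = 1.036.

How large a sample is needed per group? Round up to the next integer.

n = 311 per group

n = (z_α + z_β)² · (σ₁² + σ₂²) / δ²
  = (1.645 + 1.036)² · (2·79² = 12482) / 17²
  = 7.1878 · 12482 / 289
  = 310.44
Round up → n = 311 per group.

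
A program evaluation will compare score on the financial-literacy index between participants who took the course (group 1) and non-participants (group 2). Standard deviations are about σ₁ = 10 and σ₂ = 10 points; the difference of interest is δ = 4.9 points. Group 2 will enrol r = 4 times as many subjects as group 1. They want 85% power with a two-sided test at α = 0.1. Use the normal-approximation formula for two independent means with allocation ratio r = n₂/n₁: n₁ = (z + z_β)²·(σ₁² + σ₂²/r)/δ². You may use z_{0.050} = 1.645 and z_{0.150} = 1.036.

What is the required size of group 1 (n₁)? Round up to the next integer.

n₁ = (z_{α/2} + z_β)² · (σ₁² + σ₂²/r) / δ²
   = (1.645 + 1.036)² · (10² + 10²/4) / 4.9²
   = 7.1878 · (100 + 25) / 24.01
   = 7.1878 · 125 / 24.01
   = 37.42
Round up → n₁ = 38; n₂ = r·n₁ = 4 × 38 = 152.

n₁ = 38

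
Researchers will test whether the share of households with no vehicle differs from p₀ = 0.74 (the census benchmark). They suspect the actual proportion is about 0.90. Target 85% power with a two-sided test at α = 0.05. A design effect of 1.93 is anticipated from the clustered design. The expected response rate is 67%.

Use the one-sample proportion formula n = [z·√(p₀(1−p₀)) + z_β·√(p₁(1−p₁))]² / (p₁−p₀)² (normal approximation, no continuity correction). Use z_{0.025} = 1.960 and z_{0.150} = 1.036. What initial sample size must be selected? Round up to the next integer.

n = [z_{α/2}·√(p₀q₀) + z_β·√(p₁q₁)]² / (p₁ − p₀)²
  = [1.960·√(0.74·0.26) + 1.036·√(0.90·0.10)]² / (0.16)²
  = [1.960·0.4386 + 1.036·0.3000]² / 0.0256
  = [1.1705]² / 0.0256
  = 53.52
Design effect: 1.93 × 53.52 = 103.29.
Adjust for 67% response: 103.29 / 0.67 = 154.17.
Round up → n = 155.

n = 155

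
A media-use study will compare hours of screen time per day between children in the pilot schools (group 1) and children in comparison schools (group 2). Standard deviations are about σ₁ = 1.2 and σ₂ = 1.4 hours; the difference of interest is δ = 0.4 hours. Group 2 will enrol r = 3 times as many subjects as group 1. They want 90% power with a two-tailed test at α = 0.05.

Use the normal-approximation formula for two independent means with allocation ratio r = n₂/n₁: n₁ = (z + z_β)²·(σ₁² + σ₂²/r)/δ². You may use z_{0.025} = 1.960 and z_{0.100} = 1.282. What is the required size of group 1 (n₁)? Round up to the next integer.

n₁ = 138

n₁ = (z_{α/2} + z_β)² · (σ₁² + σ₂²/r) / δ²
   = (1.960 + 1.282)² · (1.2² + 1.4²/3) / 0.4²
   = 10.5106 · (1.44 + 0.65333) / 0.16
   = 10.5106 · 2.0933 / 0.16
   = 137.51
Round up → n₁ = 138; n₂ = r·n₁ = 3 × 138 = 414.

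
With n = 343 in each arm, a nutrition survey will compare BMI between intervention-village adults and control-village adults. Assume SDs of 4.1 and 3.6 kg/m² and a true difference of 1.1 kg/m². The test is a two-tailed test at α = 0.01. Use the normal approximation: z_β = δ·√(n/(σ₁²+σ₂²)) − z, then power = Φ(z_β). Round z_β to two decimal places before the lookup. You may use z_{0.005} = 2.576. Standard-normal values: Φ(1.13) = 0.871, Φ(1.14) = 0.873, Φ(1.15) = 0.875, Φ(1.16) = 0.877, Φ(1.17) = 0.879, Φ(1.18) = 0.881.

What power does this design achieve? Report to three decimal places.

Power ≈ 0.877

z_β = δ·√(n/(σ₁²+σ₂²)) − z_{α/2}
    = 1.1 · √(343/29.77) − 2.576
    = 1.1 · 3.39436 − 2.576
    = 3.7338 − 2.576 = 1.1578 → 1.16
Power = Φ(1.16) = 0.877.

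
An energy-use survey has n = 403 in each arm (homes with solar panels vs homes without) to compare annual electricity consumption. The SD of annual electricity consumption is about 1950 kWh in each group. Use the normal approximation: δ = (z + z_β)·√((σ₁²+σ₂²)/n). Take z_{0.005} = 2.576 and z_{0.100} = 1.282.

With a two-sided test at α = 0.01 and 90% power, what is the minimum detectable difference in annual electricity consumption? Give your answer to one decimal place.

Minimum detectable difference ≈ 530.0 kWh

δ = (z_{α/2} + z_β) · √((σ₁²+σ₂²)/n)
  = (2.576 + 1.282) · √(7605000/403)
  = 3.858 · √18871.0
  = 3.858 · 137.3716
  = 529.9798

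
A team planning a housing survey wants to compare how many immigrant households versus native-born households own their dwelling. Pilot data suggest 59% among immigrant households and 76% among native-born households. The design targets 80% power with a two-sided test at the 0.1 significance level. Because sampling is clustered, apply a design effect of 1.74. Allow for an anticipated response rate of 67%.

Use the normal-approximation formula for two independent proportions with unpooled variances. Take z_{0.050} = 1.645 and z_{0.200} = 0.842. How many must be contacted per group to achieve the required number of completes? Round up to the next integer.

n = 236 per group

n = (z_{α/2} + z_β)² · [p₁(1−p₁) + p₂(1−p₂)] / (p₁ − p₂)²
  = (1.645 + 0.842)² · (0.59·0.41 + 0.76·0.24) / (-0.17)²
  = (2.487)² · (0.2419 + 0.1824) / 0.0289
  = 6.1852 · 0.4243 / 0.0289
  = 90.81
Design effect: 1.74 × 90.81 = 158.01.
Adjust for 67% response: 158.01 / 0.67 = 235.83.
Round up → n = 236 per group.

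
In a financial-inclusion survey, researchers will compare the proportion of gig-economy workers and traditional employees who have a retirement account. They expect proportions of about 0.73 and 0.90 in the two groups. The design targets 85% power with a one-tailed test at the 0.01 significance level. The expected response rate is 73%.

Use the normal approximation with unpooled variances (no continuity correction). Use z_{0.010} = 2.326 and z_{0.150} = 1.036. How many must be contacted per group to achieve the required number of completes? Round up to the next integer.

n = (z_α + z_β)² · [p₁(1−p₁) + p₂(1−p₂)] / (p₁ − p₂)²
  = (2.326 + 1.036)² · (0.73·0.27 + 0.90·0.10) / (-0.17)²
  = (3.362)² · (0.1971 + 0.0900) / 0.0289
  = 11.3030 · 0.2871 / 0.0289
  = 112.29
Adjust for 73% response: 112.29 / 0.73 = 153.82.
Round up → n = 154 per group.

n = 154 per group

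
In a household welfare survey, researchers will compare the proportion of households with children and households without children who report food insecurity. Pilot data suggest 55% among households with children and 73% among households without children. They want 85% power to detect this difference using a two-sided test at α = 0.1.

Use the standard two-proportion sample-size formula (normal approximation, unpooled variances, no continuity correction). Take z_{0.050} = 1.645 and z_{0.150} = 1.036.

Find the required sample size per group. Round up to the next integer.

n = (z_{α/2} + z_β)² · [p₁(1−p₁) + p₂(1−p₂)] / (p₁ − p₂)²
  = (1.645 + 1.036)² · (0.55·0.45 + 0.73·0.27) / (-0.18)²
  = (2.681)² · (0.2475 + 0.1971) / 0.0324
  = 7.1878 · 0.4446 / 0.0324
  = 98.63
Round up → n = 99 per group.

n = 99 per group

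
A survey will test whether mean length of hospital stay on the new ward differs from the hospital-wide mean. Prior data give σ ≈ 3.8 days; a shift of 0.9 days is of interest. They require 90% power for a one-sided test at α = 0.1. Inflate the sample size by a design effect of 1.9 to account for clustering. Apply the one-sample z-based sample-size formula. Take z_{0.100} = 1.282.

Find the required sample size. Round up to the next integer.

n = 223

n = (z_α + z_β)² · σ² / δ²
  = (1.282 + 1.282)² · 3.8² / 0.9²
  = 6.5741 · 14.44 / 0.81
  = 117.20
Design effect: 1.9 × 117.20 = 222.68.
Round up → n = 223.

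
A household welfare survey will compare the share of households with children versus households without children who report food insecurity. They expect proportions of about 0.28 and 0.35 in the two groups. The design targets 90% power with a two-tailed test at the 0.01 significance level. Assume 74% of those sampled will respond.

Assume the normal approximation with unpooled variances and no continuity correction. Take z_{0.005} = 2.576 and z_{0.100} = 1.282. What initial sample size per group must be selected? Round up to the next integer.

n = 1762 per group

n = (z_{α/2} + z_β)² · [p₁(1−p₁) + p₂(1−p₂)] / (p₁ − p₂)²
  = (2.576 + 1.282)² · (0.28·0.72 + 0.35·0.65) / (-0.07)²
  = (3.858)² · (0.2016 + 0.2275) / 0.0049
  = 14.8842 · 0.4291 / 0.0049
  = 1303.43
Adjust for 74% response: 1303.43 / 0.74 = 1761.39.
Round up → n = 1762 per group.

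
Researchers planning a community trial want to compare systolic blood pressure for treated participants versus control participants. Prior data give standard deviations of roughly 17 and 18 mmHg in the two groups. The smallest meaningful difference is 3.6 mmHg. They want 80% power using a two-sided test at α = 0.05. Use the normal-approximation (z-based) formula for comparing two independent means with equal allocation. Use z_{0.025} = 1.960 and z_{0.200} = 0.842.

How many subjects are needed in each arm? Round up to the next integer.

n = 372 per group

n = (z_{α/2} + z_β)² · (σ₁² + σ₂²) / δ²
  = (1.960 + 0.842)² · (17² + 18² = 613) / 3.6²
  = 7.8512 · 613 / 12.96
  = 371.36
Round up → n = 372 per group.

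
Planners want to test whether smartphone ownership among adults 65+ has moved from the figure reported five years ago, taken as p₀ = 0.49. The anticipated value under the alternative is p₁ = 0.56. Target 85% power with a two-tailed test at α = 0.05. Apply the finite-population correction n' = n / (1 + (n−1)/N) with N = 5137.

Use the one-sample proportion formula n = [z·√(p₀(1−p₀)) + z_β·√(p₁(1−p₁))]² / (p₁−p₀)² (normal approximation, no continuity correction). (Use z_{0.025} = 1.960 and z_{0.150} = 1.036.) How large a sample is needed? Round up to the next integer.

n = [z_{α/2}·√(p₀q₀) + z_β·√(p₁q₁)]² / (p₁ − p₀)²
  = [1.960·√(0.49·0.51) + 1.036·√(0.56·0.44)]² / (0.07)²
  = [1.960·0.4999 + 1.036·0.4964]² / 0.0049
  = [1.4941]² / 0.0049
  = 455.55
Finite-population correction (N = 5137): 455.55 / (1 + (455.55 − 1)/5137) = 418.52.
Round up → n = 419.

n = 419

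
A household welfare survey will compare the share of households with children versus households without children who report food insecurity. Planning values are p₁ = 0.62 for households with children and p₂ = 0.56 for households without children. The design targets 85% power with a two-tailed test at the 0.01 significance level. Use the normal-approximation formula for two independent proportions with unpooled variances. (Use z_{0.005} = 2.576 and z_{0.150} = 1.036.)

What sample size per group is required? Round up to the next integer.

n = 1747 per group

n = (z_{α/2} + z_β)² · [p₁(1−p₁) + p₂(1−p₂)] / (p₁ − p₂)²
  = (2.576 + 1.036)² · (0.62·0.38 + 0.56·0.44) / (0.06)²
  = (3.612)² · (0.2356 + 0.2464) / 0.0036
  = 13.0465 · 0.4820 / 0.0036
  = 1746.79
Round up → n = 1747 per group.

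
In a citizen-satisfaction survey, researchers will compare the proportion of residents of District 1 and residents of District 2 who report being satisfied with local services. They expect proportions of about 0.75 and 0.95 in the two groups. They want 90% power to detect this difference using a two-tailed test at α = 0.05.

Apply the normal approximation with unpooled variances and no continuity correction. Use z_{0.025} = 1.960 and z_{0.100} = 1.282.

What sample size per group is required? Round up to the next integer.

n = 62 per group

n = (z_{α/2} + z_β)² · [p₁(1−p₁) + p₂(1−p₂)] / (p₁ − p₂)²
  = (1.960 + 1.282)² · (0.75·0.25 + 0.95·0.05) / (-0.20)²
  = (3.242)² · (0.1875 + 0.0475) / 0.0400
  = 10.5106 · 0.2350 / 0.0400
  = 61.75
Round up → n = 62 per group.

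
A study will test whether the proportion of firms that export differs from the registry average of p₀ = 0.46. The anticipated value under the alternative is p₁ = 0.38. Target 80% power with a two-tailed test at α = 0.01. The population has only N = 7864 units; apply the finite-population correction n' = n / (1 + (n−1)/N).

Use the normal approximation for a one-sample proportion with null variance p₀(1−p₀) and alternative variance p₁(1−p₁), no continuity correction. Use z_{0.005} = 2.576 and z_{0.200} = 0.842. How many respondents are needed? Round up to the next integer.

n = 424

n = [z_{α/2}·√(p₀q₀) + z_β·√(p₁q₁)]² / (p₁ − p₀)²
  = [2.576·√(0.46·0.54) + 0.842·√(0.38·0.62)]² / (-0.08)²
  = [2.576·0.4984 + 0.842·0.4854]² / 0.0064
  = [1.6926]² / 0.0064
  = 447.62
Finite-population correction (N = 7864): 447.62 / (1 + (447.62 − 1)/7864) = 423.57.
Round up → n = 424.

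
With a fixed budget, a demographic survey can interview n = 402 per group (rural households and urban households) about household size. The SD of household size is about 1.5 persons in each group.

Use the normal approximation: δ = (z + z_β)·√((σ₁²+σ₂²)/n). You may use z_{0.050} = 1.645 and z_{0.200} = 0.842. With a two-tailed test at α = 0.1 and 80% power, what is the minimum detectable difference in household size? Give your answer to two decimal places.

δ = (z_{α/2} + z_β) · √((σ₁²+σ₂²)/n)
  = (1.645 + 0.842) · √(4.5/402)
  = 2.487 · √0.01119
  = 2.487 · 0.1058
  = 0.2631

Minimum detectable difference ≈ 0.26 persons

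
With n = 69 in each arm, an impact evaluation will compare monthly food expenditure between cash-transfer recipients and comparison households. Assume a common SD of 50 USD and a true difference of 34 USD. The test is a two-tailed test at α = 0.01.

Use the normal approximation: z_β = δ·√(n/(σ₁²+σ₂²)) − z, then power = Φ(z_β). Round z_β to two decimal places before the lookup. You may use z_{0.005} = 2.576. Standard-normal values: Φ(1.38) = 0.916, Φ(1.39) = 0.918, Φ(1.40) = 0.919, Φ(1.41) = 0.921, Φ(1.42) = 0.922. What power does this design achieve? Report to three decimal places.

Power ≈ 0.922

z_β = δ·√(n/(σ₁²+σ₂²)) − z_{α/2}
    = 34 · √(69/5000) − 2.576
    = 34 · 0.11747 − 2.576
    = 3.9941 − 2.576 = 1.4181 → 1.42
Power = Φ(1.42) = 0.922.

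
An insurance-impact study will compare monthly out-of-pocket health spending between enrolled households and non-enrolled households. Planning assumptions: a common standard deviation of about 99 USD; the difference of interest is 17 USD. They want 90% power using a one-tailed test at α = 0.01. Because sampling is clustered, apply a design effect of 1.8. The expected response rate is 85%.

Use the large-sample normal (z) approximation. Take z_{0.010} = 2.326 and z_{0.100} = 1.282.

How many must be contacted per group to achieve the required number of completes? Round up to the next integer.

n = 1870 per group

n = (z_α + z_β)² · (σ₁² + σ₂²) / δ²
  = (2.326 + 1.282)² · (2·99² = 19602) / 17²
  = 13.0177 · 19602 / 289
  = 882.95
Design effect: 1.8 × 882.95 = 1589.31.
Adjust for 85% response: 1589.31 / 0.85 = 1869.77.
Round up → n = 1870 per group.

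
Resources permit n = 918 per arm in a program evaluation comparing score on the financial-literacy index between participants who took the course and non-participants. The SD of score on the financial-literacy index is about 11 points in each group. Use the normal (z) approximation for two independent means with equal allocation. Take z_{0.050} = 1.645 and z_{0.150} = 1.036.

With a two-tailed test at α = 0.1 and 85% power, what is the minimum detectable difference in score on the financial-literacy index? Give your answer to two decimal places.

δ = (z_{α/2} + z_β) · √((σ₁²+σ₂²)/n)
  = (1.645 + 1.036) · √(242/918)
  = 2.681 · √0.26362
  = 2.681 · 0.5134
  = 1.3765

Minimum detectable difference ≈ 1.38 points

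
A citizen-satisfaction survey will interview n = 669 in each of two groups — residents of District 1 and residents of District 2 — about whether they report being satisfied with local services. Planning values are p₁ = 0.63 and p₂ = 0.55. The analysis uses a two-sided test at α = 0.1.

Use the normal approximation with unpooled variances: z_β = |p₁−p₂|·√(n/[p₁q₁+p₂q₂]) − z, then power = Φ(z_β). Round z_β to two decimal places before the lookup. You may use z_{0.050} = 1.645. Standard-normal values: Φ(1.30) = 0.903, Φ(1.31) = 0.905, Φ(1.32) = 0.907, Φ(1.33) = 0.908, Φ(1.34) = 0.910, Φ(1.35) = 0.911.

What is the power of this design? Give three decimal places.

Power ≈ 0.910

z_β = |p₁−p₂|·√(n/[p₁q₁+p₂q₂]) − z_{α/2}
    = 0.08 · √(669/0.4806) − 1.645
    = 0.08 · 37.3097 − 1.645
    = 2.9848 − 1.645 = 1.3398 → 1.34
Power = Φ(1.34) = 0.910.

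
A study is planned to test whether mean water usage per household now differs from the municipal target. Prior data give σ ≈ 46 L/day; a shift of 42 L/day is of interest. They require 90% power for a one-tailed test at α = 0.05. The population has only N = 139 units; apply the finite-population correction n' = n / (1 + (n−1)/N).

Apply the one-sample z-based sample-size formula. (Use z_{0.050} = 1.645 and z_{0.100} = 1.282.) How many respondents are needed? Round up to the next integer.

n = 10

n = (z_α + z_β)² · σ² / δ²
  = (1.645 + 1.282)² · 46² / 42²
  = 8.5673 · 2116 / 1764
  = 10.28
Finite-population correction (N = 139): 10.28 / (1 + (10.28 − 1)/139) = 9.63.
Round up → n = 10.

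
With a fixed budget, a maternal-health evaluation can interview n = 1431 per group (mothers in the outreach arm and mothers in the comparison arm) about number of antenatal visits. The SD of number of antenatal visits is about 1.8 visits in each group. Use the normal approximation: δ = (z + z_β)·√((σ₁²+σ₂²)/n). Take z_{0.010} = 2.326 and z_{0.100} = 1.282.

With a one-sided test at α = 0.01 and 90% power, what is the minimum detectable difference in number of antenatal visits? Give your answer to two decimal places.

δ = (z_α + z_β) · √((σ₁²+σ₂²)/n)
  = (2.326 + 1.282) · √(6.48/1431)
  = 3.608 · √0.00453
  = 3.608 · 0.0673
  = 0.2428

Minimum detectable difference ≈ 0.24 visits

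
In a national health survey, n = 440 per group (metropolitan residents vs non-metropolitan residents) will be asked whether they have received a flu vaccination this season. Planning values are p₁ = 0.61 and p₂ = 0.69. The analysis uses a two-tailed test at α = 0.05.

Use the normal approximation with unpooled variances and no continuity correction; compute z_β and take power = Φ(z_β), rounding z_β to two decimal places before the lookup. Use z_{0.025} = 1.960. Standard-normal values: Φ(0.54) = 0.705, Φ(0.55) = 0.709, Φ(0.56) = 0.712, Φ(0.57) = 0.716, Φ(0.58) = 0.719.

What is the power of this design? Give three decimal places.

Power ≈ 0.705

z_β = |p₁−p₂|·√(n/[p₁q₁+p₂q₂]) − z_{α/2}
    = 0.08 · √(440/0.4518) − 1.960
    = 0.08 · 31.2071 − 1.960
    = 2.4966 − 1.960 = 0.5366 → 0.54
Power = Φ(0.54) = 0.705.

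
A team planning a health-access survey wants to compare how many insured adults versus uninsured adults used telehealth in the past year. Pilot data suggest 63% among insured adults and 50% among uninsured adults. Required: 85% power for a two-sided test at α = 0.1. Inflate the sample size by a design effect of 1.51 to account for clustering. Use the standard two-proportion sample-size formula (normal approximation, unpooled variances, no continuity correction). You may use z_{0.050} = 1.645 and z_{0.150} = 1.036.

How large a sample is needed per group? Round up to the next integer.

n = 311 per group

n = (z_{α/2} + z_β)² · [p₁(1−p₁) + p₂(1−p₂)] / (p₁ − p₂)²
  = (1.645 + 1.036)² · (0.63·0.37 + 0.50·0.50) / (0.13)²
  = (2.681)² · (0.2331 + 0.2500) / 0.0169
  = 7.1878 · 0.4831 / 0.0169
  = 205.47
Design effect: 1.51 × 205.47 = 310.26.
Round up → n = 311 per group.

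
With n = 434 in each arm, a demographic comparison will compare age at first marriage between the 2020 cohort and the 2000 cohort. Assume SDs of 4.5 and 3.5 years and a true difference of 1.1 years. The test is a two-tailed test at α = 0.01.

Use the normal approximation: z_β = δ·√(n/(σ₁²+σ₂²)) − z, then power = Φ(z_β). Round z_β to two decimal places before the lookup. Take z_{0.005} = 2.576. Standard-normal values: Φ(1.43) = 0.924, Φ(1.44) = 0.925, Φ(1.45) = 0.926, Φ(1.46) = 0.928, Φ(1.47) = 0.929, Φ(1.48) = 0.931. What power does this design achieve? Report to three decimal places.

z_β = δ·√(n/(σ₁²+σ₂²)) − z_{α/2}
    = 1.1 · √(434/32.5) − 2.576
    = 1.1 · 3.65429 − 2.576
    = 4.0197 − 2.576 = 1.4437 → 1.44
Power = Φ(1.44) = 0.925.

Power ≈ 0.925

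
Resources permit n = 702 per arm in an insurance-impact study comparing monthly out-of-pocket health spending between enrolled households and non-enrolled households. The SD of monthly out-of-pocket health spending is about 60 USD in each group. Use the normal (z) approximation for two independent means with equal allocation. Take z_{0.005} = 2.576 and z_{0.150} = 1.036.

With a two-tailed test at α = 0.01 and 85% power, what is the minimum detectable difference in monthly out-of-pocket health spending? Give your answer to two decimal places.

δ = (z_{α/2} + z_β) · √((σ₁²+σ₂²)/n)
  = (2.576 + 1.036) · √(7200/702)
  = 3.612 · √10.2564
  = 3.612 · 3.2026
  = 11.5677

Minimum detectable difference ≈ 11.57 USD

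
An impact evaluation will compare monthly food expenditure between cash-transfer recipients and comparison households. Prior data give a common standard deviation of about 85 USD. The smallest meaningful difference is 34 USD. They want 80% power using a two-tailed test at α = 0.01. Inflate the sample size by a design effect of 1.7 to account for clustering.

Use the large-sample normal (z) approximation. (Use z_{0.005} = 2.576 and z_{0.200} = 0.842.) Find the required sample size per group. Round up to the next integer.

n = 249 per group

n = (z_{α/2} + z_β)² · (σ₁² + σ₂²) / δ²
  = (2.576 + 0.842)² · (2·85² = 14450) / 34²
  = 11.6827 · 14450 / 1156
  = 146.03
Design effect: 1.7 × 146.03 = 248.26.
Round up → n = 249 per group.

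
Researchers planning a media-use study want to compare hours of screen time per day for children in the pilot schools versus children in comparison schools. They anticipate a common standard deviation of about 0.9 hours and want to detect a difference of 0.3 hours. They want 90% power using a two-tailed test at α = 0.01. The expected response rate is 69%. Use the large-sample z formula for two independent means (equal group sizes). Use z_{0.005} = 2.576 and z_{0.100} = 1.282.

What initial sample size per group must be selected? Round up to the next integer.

n = 389 per group

n = (z_{α/2} + z_β)² · (σ₁² + σ₂²) / δ²
  = (2.576 + 1.282)² · (2·0.9² = 1.62) / 0.3²
  = 14.8842 · 1.62 / 0.09
  = 267.91
Adjust for 69% response: 267.91 / 0.69 = 388.28.
Round up → n = 389 per group.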